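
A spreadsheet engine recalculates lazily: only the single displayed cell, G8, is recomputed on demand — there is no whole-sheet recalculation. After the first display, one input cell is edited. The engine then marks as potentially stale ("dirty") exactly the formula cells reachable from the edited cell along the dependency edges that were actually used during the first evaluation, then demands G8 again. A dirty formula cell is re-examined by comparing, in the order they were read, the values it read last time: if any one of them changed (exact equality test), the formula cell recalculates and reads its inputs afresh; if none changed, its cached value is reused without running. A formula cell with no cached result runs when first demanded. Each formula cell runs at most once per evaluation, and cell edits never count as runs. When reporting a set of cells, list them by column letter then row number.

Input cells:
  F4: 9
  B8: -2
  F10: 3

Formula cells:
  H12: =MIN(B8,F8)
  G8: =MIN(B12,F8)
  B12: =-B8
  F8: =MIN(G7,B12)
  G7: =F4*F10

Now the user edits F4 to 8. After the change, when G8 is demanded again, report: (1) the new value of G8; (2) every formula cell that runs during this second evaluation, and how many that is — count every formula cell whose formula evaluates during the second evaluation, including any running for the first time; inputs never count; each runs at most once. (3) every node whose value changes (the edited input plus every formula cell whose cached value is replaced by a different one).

First evaluation (everything demanded from the output):
  B12 = -(-2) = 2
  G7 = 9 * 3 = 27
  F8 = MIN(27, 2) = 2
  G8 = MIN(2, 2) = 2

Propagation after the edit:
  G7: runs — F4 9->8; result 24.
  F8: runs — G7 27->24; result 2 (same value as before).
  G8: checked — values it read are unchanged (B12 unchanged, F8 unchanged); reused cached 2 without running.

Key observation: the change is absorbed at F8 — it re-runs but produces the same value, and the output's value is unchanged.

New value of G8: 2.
Formula cells that run: F8, G7 — 2 in total.
Values that change: F4, G7.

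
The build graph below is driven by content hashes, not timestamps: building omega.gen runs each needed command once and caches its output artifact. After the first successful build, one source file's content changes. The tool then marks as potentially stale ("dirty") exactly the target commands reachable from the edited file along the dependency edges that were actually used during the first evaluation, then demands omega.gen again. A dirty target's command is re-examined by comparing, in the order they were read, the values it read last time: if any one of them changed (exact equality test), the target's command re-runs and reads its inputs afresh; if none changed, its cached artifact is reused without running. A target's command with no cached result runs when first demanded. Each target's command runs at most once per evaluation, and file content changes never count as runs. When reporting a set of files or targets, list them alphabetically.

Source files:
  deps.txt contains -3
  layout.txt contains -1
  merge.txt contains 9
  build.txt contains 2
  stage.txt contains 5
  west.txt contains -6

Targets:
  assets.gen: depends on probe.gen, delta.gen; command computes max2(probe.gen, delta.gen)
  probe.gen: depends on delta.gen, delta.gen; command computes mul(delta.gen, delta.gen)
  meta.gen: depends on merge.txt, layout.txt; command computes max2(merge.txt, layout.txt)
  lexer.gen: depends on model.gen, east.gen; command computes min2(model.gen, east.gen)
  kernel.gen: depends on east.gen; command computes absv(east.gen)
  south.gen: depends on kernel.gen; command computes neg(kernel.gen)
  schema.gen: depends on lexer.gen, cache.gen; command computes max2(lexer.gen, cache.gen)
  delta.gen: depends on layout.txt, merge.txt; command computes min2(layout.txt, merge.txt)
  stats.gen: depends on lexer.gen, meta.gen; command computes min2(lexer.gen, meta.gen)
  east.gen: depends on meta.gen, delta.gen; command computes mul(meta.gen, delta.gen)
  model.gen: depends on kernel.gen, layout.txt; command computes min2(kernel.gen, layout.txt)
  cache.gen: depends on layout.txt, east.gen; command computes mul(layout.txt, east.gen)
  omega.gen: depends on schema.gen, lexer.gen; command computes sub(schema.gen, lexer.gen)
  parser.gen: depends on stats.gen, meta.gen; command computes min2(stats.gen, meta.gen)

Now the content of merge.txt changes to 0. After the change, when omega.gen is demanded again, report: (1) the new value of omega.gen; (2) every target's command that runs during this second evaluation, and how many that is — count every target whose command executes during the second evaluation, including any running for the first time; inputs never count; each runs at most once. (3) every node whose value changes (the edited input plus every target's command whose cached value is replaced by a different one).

omega.gen now evaluates to 1.
Run set: cache.gen, delta.gen, east.gen, kernel.gen, lexer.gen, meta.gen, model.gen, omega.gen, schema.gen (9 run).
Changed values: cache.gen, east.gen, kernel.gen, lexer.gen, merge.txt, meta.gen, omega.gen, schema.gen.

Initial pass — values computed on the first demand:
  delta.gen = min2(-1, 9) = -1
  meta.gen = max2(9, -1) = 9
  east.gen = mul(9, -1) = -9
  cache.gen = mul(-1, -9) = 9
  kernel.gen = absv(-9) = 9
  model.gen = min2(9, -1) = -1
  lexer.gen = min2(-1, -9) = -9
  schema.gen = max2(-9, 9) = 9
  omega.gen = sub(9, -9) = 18

Second demand — change propagation:
  delta.gen: re-runs because merge.txt 9->0; new result -1 (unchanged).
  meta.gen: re-runs because merge.txt 9->0; new result 0.
  east.gen: re-runs because meta.gen 9->0; new result 0.
  cache.gen: re-runs because east.gen -9->0; new result 0.
  kernel.gen: re-runs because east.gen -9->0; new result 0.
  model.gen: re-runs because kernel.gen 9->0; new result -1 (unchanged).
  lexer.gen: re-runs because east.gen -9->0; new result -1.
  schema.gen: re-runs because lexer.gen -9->-1; cache.gen 9->0; new result 0.
  omega.gen: re-runs because schema.gen 9->0; lexer.gen -9->-1; new result 1.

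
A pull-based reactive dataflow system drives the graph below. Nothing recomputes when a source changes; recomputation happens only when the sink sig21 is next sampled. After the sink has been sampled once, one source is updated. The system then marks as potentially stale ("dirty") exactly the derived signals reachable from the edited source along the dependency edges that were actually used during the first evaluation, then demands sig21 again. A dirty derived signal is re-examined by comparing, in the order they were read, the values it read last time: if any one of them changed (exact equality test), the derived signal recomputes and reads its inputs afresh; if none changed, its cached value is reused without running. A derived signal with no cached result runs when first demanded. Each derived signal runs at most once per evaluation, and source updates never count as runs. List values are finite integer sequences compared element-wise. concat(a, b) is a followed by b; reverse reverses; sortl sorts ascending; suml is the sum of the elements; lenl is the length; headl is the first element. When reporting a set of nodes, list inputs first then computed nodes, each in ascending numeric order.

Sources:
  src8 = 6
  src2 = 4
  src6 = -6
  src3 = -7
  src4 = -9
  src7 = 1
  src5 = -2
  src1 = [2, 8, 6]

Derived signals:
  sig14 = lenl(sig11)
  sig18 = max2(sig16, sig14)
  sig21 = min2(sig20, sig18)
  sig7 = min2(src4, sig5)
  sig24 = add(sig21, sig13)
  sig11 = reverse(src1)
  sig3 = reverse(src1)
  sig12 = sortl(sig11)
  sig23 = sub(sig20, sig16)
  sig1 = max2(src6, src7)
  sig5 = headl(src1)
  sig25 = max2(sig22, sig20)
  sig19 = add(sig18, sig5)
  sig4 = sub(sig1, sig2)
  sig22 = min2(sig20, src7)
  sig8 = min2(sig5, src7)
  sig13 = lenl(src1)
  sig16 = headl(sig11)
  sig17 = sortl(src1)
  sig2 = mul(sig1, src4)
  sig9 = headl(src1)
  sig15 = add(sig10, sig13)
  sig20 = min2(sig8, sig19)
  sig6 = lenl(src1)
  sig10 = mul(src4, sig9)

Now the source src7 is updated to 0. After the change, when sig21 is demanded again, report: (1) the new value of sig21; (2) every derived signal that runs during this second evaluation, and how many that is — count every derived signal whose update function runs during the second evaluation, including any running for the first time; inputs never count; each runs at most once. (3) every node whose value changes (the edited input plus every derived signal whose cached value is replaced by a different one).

New value of sig21: 0.
Derived signals that run: sig8, sig20, sig21 — 3 in total.
Values that change: src7, sig8, sig20, sig21.

First evaluation (everything demanded from the output):
  sig5 = headl([2, 8, 6]) = 2
  sig8 = min2(2, 1) = 1
  sig11 = reverse([2, 8, 6]) = [6, 8, 2]
  sig14 = lenl([6, 8, 2]) = 3
  sig16 = headl([6, 8, 2]) = 6
  sig18 = max2(6, 3) = 6
  sig19 = add(6, 2) = 8
  sig20 = min2(1, 8) = 1
  sig21 = min2(1, 6) = 1

Propagation after the edit:
  sig8: runs — src7 1->0; result 0.
  sig20: runs — sig8 1->0; result 0.
  sig21: runs — sig20 1->0; result 0.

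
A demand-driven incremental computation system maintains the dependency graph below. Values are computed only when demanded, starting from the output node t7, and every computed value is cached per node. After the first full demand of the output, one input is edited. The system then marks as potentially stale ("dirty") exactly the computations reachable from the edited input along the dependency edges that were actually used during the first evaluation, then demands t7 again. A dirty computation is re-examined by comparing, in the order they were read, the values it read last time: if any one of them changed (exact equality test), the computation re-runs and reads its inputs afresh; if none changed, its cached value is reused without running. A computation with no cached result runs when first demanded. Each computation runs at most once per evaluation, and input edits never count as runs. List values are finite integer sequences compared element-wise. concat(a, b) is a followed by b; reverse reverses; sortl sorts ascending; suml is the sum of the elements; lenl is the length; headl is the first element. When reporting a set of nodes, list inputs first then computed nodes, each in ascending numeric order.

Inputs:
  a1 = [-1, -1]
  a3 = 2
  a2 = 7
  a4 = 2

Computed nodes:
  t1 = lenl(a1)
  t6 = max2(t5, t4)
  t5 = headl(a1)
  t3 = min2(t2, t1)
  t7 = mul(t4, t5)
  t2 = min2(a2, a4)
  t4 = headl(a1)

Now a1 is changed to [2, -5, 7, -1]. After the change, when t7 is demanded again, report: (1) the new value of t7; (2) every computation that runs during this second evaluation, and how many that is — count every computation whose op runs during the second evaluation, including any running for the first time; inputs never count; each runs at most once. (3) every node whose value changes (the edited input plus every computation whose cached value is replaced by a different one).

New value of t7: 4.
Computations that run: t4, t5, t7 — 3 in total.
Values that change: a1, t4, t5, t7.

First evaluation (everything demanded from the output):
  t4 = headl([-1, -1]) = -1
  t5 = headl([-1, -1]) = -1
  t7 = mul(-1, -1) = 1

Propagation after the edit:
  t4: runs — a1 [-1, -1]->[2, -5, 7, -1]; result 2.
  t5: runs — a1 [-1, -1]->[2, -5, 7, -1]; result 2.
  t7: runs — t4 -1->2; t5 -1->2; result 4.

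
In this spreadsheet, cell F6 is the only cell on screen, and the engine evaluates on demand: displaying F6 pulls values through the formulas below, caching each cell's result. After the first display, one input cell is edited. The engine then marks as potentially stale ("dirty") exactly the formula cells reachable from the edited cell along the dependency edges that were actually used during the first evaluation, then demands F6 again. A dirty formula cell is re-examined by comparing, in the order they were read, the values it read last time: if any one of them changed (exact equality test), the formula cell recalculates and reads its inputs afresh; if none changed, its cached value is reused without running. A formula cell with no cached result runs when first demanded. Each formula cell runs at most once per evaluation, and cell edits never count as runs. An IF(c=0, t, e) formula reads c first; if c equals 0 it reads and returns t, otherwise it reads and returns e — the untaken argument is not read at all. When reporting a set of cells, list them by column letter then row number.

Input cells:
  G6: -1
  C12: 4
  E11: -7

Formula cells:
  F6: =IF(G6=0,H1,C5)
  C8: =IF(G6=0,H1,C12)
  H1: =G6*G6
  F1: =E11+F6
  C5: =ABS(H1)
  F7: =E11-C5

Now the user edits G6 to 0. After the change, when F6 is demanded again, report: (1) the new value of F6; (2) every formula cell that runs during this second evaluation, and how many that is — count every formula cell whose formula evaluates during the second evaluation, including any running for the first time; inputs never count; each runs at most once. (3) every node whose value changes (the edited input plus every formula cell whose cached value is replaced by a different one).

F6 now evaluates to 0.
Run set: F6, H1 (2 run).
Changed values: F6, G6, H1.
The important point: the flipped condition redirects demand; C5 is left stale, never re-checked.

Initial pass — values computed on the first demand:
  H1 = -1 * -1 = 1
  C5 = ABS(1) = 1
  F6 = IF(G6=0: G6=-1 -> else branch C5) = 1

Second demand — change propagation:
  H1: re-runs because G6 -1->0; G6 -1->0; new result 0.
  C5: dirty yet unreached — the second evaluation never asks for it.
  F6: re-runs because G6 -1->0; new result 0.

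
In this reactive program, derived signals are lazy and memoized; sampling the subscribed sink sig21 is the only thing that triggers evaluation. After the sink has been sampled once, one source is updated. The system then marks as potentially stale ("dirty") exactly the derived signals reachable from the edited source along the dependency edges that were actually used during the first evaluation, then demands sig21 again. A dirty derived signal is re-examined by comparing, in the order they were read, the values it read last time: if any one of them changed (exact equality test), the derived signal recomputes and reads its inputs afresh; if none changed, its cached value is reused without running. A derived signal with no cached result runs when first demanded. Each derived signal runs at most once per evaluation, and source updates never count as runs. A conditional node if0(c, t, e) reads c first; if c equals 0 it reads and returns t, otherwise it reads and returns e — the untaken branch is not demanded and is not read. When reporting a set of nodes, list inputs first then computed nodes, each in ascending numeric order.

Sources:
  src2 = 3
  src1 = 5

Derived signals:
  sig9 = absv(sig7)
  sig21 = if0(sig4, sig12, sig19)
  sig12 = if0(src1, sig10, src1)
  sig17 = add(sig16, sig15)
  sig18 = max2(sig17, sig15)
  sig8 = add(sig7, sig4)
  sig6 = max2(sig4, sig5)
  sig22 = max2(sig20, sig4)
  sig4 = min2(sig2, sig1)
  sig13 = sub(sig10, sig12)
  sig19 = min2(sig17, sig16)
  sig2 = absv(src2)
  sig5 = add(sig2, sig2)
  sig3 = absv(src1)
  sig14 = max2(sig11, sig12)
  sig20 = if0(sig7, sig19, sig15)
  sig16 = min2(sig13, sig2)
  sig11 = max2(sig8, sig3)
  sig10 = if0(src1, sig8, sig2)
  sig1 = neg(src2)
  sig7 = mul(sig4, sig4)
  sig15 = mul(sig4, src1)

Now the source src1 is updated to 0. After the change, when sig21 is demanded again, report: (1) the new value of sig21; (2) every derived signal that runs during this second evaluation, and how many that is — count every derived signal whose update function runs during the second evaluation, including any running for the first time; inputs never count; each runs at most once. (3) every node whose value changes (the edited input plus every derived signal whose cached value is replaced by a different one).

Demanding sig21 again yields 0.
10 derived signals run: sig7, sig8, sig10, sig12, sig13, sig15, sig16, sig17, sig19, sig21.
The nodes whose values change: src1, sig10, sig12, sig13, sig15, sig16, sig17, sig19, sig21.
Note the branch switch — sig7, sig8 had no cache and run now for the first time.

First demand of the output computes:
  sig1 = neg(3) = -3
  sig2 = absv(3) = 3
  sig4 = min2(3, -3) = -3
  sig10 = if0(src1=5 -> else branch sig2) = 3
  sig12 = if0(src1=5 -> else branch src1) = 5
  sig13 = sub(3, 5) = -2
  sig15 = mul(-3, 5) = -15
  sig16 = min2(-2, 3) = -2
  sig17 = add(-2, -15) = -17
  sig19 = min2(-17, -2) = -17
  sig21 = if0(sig4=-3 -> else branch sig19) = -17

After the edit, cleaning proceeds:
  sig7: had never run; runs now, result 9.
  sig8: had never run; runs now, result 6.
  sig10: a read changed (src1 5->0) — executes, giving 6.
  sig12: a read changed (src1 5->0; src1 5->0) — executes, giving 6.
  sig13: a read changed (sig10 3->6; sig12 5->6) — executes, giving 0.
  sig15: a read changed (src1 5->0) — executes, giving 0.
  sig16: a read changed (sig13 -2->0) — executes, giving 0.
  sig17: a read changed (sig16 -2->0; sig15 -15->0) — executes, giving 0.
  sig19: a read changed (sig17 -17->0; sig16 -2->0) — executes, giving 0.
  sig21: a read changed (sig19 -17->0) — executes, giving 0.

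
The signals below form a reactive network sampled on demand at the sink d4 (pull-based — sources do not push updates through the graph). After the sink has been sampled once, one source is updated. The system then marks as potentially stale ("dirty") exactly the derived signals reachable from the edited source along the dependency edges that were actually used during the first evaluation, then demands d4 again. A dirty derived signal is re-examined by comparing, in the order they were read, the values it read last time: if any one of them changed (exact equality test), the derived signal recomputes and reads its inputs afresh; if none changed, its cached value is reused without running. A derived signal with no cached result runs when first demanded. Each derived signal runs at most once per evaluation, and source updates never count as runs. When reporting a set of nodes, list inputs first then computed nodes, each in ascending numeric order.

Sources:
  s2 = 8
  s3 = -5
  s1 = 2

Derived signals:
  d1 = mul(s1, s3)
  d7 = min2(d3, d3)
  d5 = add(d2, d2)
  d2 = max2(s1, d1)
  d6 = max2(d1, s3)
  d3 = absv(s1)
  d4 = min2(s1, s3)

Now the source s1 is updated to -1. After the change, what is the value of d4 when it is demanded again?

d4 now evaluates to -5.

Initial pass — values computed on the first demand:
  d4 = min2(2, -5) = -5

Second demand — change propagation:
  d4: re-runs because s1 2->-1; new result -5 (unchanged).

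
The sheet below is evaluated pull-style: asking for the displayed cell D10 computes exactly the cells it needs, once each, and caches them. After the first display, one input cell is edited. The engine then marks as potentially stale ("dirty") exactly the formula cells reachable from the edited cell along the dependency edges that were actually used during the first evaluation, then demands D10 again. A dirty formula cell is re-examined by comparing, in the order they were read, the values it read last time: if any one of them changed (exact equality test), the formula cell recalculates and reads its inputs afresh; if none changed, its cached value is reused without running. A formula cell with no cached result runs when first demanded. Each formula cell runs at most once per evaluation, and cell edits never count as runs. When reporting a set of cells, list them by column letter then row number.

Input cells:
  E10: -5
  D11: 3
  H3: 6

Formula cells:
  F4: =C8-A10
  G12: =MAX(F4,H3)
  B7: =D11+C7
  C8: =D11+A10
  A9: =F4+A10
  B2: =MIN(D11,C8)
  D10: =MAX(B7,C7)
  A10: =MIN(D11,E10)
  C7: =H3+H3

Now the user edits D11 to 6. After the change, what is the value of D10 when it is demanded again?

Demanding D10 again yields 18.

First demand of the output computes:
  C7 = 6 + 6 = 12
  B7 = 3 + 12 = 15
  D10 = MAX(15, 12) = 15

After the edit, cleaning proceeds:
  B7: a read changed (D11 3->6) — executes, giving 18.
  D10: a read changed (B7 15->18) — executes, giving 18.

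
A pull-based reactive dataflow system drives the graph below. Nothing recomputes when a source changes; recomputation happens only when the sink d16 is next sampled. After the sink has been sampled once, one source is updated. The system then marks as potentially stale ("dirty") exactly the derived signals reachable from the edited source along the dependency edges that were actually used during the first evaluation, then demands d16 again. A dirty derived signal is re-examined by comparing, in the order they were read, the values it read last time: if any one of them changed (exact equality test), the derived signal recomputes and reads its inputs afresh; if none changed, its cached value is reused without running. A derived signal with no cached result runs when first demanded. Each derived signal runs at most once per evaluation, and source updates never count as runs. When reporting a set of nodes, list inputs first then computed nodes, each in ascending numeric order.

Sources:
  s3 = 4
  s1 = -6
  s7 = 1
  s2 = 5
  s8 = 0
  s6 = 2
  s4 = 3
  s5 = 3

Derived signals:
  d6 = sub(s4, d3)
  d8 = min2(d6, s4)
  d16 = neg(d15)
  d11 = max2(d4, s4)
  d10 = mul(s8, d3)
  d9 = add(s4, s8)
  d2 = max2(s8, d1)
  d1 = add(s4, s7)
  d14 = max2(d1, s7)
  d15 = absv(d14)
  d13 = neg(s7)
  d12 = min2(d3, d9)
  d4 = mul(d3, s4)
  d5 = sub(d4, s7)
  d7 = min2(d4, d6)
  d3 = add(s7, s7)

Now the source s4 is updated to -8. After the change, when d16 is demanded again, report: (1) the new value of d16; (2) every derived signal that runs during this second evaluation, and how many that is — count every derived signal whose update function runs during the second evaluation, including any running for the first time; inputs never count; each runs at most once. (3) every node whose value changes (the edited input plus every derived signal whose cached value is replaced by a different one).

New value of d16: -1.
Derived signals that run: d1, d14, d15, d16 — 4 in total.
Values that change: s4, d1, d14, d15, d16.

First evaluation (everything demanded from the output):
  d1 = add(3, 1) = 4
  d14 = max2(4, 1) = 4
  d15 = absv(4) = 4
  d16 = neg(4) = -4

Propagation after the edit:
  d1: runs — s4 3->-8; result -7.
  d14: runs — d1 4->-7; result 1.
  d15: runs — d14 4->1; result 1.
  d16: runs — d15 4->1; result -1.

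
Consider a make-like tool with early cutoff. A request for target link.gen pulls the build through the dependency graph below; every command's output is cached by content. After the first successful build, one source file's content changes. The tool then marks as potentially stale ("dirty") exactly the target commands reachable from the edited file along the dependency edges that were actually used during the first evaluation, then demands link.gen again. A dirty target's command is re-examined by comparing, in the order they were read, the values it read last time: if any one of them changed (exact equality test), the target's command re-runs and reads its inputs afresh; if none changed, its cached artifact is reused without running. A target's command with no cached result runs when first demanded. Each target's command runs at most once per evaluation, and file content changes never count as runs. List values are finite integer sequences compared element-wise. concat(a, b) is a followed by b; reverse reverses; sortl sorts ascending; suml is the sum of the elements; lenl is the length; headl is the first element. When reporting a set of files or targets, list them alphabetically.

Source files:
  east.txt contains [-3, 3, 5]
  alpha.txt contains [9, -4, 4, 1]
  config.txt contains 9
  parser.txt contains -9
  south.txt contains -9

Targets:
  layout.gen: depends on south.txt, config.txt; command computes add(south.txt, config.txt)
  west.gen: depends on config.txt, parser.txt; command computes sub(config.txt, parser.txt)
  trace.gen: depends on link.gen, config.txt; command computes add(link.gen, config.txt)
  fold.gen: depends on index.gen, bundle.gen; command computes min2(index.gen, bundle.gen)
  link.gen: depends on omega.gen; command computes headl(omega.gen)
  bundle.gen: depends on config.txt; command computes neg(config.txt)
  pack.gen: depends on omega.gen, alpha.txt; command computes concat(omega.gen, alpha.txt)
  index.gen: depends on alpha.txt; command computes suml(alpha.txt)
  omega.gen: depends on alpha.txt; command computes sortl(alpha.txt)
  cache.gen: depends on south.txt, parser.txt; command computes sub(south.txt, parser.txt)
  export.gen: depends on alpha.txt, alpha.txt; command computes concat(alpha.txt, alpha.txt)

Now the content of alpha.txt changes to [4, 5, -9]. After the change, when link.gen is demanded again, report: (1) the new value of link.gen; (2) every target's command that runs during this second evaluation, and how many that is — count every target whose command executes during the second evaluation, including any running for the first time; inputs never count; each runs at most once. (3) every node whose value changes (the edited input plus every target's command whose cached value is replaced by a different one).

First demand of the output computes:
  omega.gen = sortl([9, -4, 4, 1]) = [-4, 1, 4, 9]
  link.gen = headl([-4, 1, 4, 9]) = -4

After the edit, cleaning proceeds:
  omega.gen: a read changed (alpha.txt [9, -4, 4, 1]->[4, 5, -9]) — executes, giving [-9, 4, 5].
  link.gen: a read changed (omega.gen [-4, 1, 4, 9]->[-9, 4, 5]) — executes, giving -9.

Demanding link.gen again yields -9.
2 target commands run: link.gen, omega.gen.
The nodes whose values change: alpha.txt, link.gen, omega.gen.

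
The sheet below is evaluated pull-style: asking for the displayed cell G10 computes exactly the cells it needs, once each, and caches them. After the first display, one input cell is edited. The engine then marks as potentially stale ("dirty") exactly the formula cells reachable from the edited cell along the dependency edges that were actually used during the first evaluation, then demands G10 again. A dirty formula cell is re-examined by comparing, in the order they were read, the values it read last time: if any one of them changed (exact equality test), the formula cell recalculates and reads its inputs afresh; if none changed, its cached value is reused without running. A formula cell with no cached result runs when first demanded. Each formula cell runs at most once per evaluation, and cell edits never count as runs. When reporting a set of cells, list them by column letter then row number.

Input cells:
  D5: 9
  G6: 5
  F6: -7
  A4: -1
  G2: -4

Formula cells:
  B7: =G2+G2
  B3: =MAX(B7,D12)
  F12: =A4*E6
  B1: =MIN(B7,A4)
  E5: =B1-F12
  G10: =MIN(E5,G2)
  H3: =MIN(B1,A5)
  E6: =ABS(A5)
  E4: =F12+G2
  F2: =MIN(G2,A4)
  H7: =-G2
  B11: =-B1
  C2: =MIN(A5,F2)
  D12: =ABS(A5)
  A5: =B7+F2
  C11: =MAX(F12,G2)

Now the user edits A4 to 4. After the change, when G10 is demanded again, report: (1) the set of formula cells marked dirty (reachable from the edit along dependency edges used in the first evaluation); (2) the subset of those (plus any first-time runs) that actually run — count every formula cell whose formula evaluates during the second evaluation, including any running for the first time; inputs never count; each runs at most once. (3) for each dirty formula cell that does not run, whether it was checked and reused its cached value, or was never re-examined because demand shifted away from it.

The edit dirties: A5, B1, E5, E6, F2, F12, G10.
5 formula cells run: B1, E5, F2, F12, G10.
Cache hits after checking: A5, E6.
Note where the cutoff bites: A5 is checked, finds nothing changed, and keeps its cache.

First demand of the output computes:
  B7 = -4 + -4 = -8
  B1 = MIN(-8, -1) = -8
  F2 = MIN(-4, -1) = -4
  A5 = -8 + -4 = -12
  E6 = ABS(-12) = 12
  F12 = -1 * 12 = -12
  E5 = -8 - -12 = 4
  G10 = MIN(4, -4) = -4

After the edit, cleaning proceeds:
  B1: a read changed (A4 -1->4) — executes, giving -8 — identical to its old value.
  F2: a read changed (A4 -1->4) — executes, giving -4 — identical to its old value.
  A5: dirty, but its reads are unchanged (B7 unchanged, F2 unchanged); cached -12 stands.
  E6: dirty, but its reads are unchanged (A5 unchanged); cached 12 stands.
  F12: a read changed (A4 -1->4) — executes, giving 48.
  E5: a read changed (F12 -12->48) — executes, giving -56.
  G10: a read changed (E5 4->-56) — executes, giving -56.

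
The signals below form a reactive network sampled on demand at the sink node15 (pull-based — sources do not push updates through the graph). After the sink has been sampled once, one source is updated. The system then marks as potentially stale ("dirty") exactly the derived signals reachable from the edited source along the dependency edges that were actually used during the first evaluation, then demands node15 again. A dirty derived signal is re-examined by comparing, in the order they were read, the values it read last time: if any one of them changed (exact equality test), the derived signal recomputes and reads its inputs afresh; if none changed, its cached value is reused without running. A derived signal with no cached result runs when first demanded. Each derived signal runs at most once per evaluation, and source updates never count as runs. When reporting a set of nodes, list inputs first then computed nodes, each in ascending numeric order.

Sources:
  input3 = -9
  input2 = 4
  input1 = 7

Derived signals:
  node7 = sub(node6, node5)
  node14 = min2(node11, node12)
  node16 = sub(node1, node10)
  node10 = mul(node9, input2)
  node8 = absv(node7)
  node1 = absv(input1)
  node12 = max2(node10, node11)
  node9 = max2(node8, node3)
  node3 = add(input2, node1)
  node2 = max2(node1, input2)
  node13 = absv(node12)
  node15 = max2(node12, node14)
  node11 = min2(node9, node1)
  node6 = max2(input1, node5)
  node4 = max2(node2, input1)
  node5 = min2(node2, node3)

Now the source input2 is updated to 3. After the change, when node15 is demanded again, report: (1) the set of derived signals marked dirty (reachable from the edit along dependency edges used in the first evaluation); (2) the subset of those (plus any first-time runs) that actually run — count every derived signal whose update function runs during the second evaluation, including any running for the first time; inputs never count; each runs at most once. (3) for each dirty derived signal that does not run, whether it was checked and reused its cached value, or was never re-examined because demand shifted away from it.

Initial pass — values computed on the first demand:
  node1 = absv(7) = 7
  node2 = max2(7, 4) = 7
  node3 = add(4, 7) = 11
  node5 = min2(7, 11) = 7
  node6 = max2(7, 7) = 7
  node7 = sub(7, 7) = 0
  node8 = absv(0) = 0
  node9 = max2(0, 11) = 11
  node10 = mul(11, 4) = 44
  node11 = min2(11, 7) = 7
  node12 = max2(44, 7) = 44
  node14 = min2(7, 44) = 7
  node15 = max2(44, 7) = 44

Second demand — change propagation:
  node2: re-runs because input2 4->3; new result 7 (unchanged).
  node3: re-runs because input2 4->3; new result 10.
  node5: re-runs because node3 11->10; new result 7 (unchanged).
  node6: re-examined; everything it read last time is the same (input1 unchanged, node5 unchanged) — cache 7 kept, no run.
  node7: re-examined; everything it read last time is the same (node6 unchanged, node5 unchanged) — cache 0 kept, no run.
  node8: re-examined; everything it read last time is the same (node7 unchanged) — cache 0 kept, no run.
  node9: re-runs because node3 11->10; new result 10.
  node10: re-runs because node9 11->10; input2 4->3; new result 30.
  node11: re-runs because node9 11->10; new result 7 (unchanged).
  node12: re-runs because node10 44->30; new result 30.
  node14: re-runs because node12 44->30; new result 7 (unchanged).
  node15: re-runs because node12 44->30; new result 30.

The important point: at node6 every value read last time is unchanged, so the dirty flag clears without a run.

Dirty set: node2, node3, node5, node6, node7, node8, node9, node10, node11, node12, node14, node15.
Run set: node2, node3, node5, node9, node10, node11, node12, node14, node15 (9 run).
Re-examined without running (cache reused): node6, node7, node8.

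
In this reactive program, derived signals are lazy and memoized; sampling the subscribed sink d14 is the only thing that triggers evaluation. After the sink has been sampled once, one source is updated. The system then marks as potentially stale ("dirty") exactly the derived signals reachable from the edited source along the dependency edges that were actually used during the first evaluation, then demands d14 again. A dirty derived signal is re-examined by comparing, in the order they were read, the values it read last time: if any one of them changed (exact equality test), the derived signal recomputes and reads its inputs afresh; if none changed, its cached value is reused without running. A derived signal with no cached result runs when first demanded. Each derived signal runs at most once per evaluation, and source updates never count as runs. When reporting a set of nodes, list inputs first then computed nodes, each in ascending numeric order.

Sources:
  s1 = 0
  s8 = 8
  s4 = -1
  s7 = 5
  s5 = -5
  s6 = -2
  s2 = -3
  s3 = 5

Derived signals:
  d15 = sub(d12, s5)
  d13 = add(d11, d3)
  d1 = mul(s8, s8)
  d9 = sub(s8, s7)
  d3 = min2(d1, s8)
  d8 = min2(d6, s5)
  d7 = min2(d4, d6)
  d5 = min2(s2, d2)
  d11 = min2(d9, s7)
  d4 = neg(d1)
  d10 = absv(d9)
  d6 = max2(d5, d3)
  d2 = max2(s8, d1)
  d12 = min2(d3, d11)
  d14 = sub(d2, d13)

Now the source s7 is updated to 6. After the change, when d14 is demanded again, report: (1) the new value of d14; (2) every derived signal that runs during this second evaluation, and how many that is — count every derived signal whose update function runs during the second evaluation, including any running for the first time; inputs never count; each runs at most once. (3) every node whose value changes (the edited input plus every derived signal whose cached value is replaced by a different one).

First demand of the output computes:
  d1 = mul(8, 8) = 64
  d2 = max2(8, 64) = 64
  d3 = min2(64, 8) = 8
  d9 = sub(8, 5) = 3
  d11 = min2(3, 5) = 3
  d13 = add(3, 8) = 11
  d14 = sub(64, 11) = 53

After the edit, cleaning proceeds:
  d9: a read changed (s7 5->6) — executes, giving 2.
  d11: a read changed (d9 3->2; s7 5->6) — executes, giving 2.
  d13: a read changed (d11 3->2) — executes, giving 10.
  d14: a read changed (d13 11->10) — executes, giving 54.

Demanding d14 again yields 54.
4 derived signals run: d9, d11, d13, d14.
The nodes whose values change: s7, d9, d11, d13, d14.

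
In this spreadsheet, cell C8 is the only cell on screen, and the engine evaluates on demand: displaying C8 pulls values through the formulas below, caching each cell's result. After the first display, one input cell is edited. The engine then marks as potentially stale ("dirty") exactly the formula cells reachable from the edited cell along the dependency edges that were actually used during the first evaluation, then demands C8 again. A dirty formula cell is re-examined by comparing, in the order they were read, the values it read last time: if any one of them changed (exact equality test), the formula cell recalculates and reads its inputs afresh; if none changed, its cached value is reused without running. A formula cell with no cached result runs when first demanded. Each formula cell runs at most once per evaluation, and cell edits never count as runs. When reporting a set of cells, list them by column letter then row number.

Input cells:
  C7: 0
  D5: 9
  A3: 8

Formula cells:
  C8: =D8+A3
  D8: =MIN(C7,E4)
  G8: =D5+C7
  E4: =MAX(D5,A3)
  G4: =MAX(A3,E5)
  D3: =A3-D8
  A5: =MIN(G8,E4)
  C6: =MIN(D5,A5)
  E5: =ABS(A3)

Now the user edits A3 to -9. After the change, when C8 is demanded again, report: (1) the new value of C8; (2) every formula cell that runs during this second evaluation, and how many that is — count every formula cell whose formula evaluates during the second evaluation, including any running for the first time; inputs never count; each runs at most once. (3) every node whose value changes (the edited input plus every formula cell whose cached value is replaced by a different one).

C8 now evaluates to -9.
Run set: C8, E4 (2 run).
Changed values: A3, C8.
The important point: at D8 every value read last time is unchanged, so the dirty flag clears without a run.

Initial pass — values computed on the first demand:
  E4 = MAX(9, 8) = 9
  D8 = MIN(0, 9) = 0
  C8 = 0 + 8 = 8

Second demand — change propagation:
  E4: re-runs because A3 8->-9; new result 9 (unchanged).
  D8: re-examined; everything it read last time is the same (C7 unchanged, E4 unchanged) — cache 0 kept, no run.
  C8: re-runs because A3 8->-9; new result -9.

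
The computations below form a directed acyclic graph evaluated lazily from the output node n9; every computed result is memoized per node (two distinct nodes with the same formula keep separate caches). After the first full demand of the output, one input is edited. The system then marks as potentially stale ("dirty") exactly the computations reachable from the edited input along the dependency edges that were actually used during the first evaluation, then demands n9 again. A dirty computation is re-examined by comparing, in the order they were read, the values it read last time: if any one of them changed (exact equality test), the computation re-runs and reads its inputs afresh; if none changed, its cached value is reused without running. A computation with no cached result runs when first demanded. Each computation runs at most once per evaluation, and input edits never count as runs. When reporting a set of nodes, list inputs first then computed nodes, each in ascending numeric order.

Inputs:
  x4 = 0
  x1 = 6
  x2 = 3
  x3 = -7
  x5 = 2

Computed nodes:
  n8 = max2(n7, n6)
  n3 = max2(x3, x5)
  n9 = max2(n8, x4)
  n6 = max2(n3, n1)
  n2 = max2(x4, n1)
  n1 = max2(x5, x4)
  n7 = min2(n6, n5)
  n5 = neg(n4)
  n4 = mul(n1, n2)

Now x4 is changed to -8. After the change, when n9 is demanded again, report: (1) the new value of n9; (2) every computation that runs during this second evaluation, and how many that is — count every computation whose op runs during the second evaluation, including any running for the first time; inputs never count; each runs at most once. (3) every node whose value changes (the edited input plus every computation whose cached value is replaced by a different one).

Demanding n9 again yields 2.
3 computations run: n1, n2, n9.
The nodes whose values change: x4.
Note where the cutoff bites: n4 is checked, finds nothing changed, and keeps its cache.

First demand of the output computes:
  n1 = max2(2, 0) = 2
  n2 = max2(0, 2) = 2
  n3 = max2(-7, 2) = 2
  n4 = mul(2, 2) = 4
  n5 = neg(4) = -4
  n6 = max2(2, 2) = 2
  n7 = min2(2, -4) = -4
  n8 = max2(-4, 2) = 2
  n9 = max2(2, 0) = 2

After the edit, cleaning proceeds:
  n1: a read changed (x4 0->-8) — executes, giving 2 — identical to its old value.
  n2: a read changed (x4 0->-8) — executes, giving 2 — identical to its old value.
  n4: dirty, but its reads are unchanged (n1 unchanged, n2 unchanged); cached 4 stands.
  n5: dirty, but its reads are unchanged (n4 unchanged); cached -4 stands.
  n6: dirty, but its reads are unchanged (n3 unchanged, n1 unchanged); cached 2 stands.
  n7: dirty, but its reads are unchanged (n6 unchanged, n5 unchanged); cached -4 stands.
  n8: dirty, but its reads are unchanged (n7 unchanged, n6 unchanged); cached 2 stands.
  n9: a read changed (x4 0->-8) — executes, giving 2 — identical to its old value.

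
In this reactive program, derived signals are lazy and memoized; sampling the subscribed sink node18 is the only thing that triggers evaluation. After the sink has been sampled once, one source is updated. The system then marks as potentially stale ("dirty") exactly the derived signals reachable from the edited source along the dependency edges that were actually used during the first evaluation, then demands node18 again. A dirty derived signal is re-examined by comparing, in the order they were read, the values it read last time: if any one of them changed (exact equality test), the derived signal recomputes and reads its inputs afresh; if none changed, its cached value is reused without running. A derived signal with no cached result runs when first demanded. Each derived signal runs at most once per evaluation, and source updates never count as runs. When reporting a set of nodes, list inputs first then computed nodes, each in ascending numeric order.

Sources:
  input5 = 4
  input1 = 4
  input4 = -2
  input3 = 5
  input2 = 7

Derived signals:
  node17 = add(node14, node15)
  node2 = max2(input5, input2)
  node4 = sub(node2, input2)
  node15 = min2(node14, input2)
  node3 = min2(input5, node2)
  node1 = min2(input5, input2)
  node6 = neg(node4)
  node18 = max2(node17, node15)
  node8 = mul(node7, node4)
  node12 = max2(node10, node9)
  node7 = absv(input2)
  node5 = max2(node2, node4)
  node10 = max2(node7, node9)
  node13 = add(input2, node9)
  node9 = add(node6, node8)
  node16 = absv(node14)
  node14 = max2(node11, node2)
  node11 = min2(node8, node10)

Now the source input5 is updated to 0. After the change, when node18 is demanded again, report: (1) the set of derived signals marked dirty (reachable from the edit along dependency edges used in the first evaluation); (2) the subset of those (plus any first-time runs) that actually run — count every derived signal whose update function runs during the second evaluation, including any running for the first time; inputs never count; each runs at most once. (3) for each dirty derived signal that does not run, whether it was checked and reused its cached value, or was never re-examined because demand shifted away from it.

The edit dirties: node2, node4, node6, node8, node9, node10, node11, node14, node15, node17, node18.
1 derived signals run: node2.
Cache hits after checking: node4, node6, node8, node9, node10, node11, node14, node15, node17, node18.
Note the absorption at node2: it re-runs yet its value is the same, leaving the output's value untouched.

First demand of the output computes:
  node2 = max2(4, 7) = 7
  node4 = sub(7, 7) = 0
  node6 = neg(0) = 0
  node7 = absv(7) = 7
  node8 = mul(7, 0) = 0
  node9 = add(0, 0) = 0
  node10 = max2(7, 0) = 7
  node11 = min2(0, 7) = 0
  node14 = max2(0, 7) = 7
  node15 = min2(7, 7) = 7
  node17 = add(7, 7) = 14
  node18 = max2(14, 7) = 14

After the edit, cleaning proceeds:
  node2: a read changed (input5 4->0) — executes, giving 7 — identical to its old value.
  node4: dirty, but its reads are unchanged (node2 unchanged, input2 unchanged); cached 0 stands.
  node6: dirty, but its reads are unchanged (node4 unchanged); cached 0 stands.
  node8: dirty, but its reads are unchanged (node7 unchanged, node4 unchanged); cached 0 stands.
  node9: dirty, but its reads are unchanged (node6 unchanged, node8 unchanged); cached 0 stands.
  node10: dirty, but its reads are unchanged (node7 unchanged, node9 unchanged); cached 7 stands.
  node11: dirty, but its reads are unchanged (node8 unchanged, node10 unchanged); cached 0 stands.
  node14: dirty, but its reads are unchanged (node11 unchanged, node2 unchanged); cached 7 stands.
  node15: dirty, but its reads are unchanged (node14 unchanged, input2 unchanged); cached 7 stands.
  node17: dirty, but its reads are unchanged (node14 unchanged, node15 unchanged); cached 14 stands.
  node18: dirty, but its reads are unchanged (node17 unchanged, node15 unchanged); cached 14 stands.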